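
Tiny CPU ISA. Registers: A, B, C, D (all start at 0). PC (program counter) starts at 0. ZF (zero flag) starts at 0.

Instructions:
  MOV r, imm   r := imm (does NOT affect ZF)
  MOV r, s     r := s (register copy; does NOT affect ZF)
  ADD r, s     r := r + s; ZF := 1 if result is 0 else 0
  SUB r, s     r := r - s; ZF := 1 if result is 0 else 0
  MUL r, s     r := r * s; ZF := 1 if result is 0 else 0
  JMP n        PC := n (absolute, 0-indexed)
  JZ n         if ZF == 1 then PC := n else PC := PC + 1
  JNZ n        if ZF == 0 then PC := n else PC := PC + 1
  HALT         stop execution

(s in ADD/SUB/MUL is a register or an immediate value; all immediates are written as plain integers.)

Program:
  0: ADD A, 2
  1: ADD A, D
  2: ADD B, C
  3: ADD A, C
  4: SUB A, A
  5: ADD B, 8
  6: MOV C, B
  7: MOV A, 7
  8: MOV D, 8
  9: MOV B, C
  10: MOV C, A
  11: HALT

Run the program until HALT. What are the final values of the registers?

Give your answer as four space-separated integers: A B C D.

Step 1: PC=0 exec 'ADD A, 2'. After: A=2 B=0 C=0 D=0 ZF=0 PC=1
Step 2: PC=1 exec 'ADD A, D'. After: A=2 B=0 C=0 D=0 ZF=0 PC=2
Step 3: PC=2 exec 'ADD B, C'. After: A=2 B=0 C=0 D=0 ZF=1 PC=3
Step 4: PC=3 exec 'ADD A, C'. After: A=2 B=0 C=0 D=0 ZF=0 PC=4
Step 5: PC=4 exec 'SUB A, A'. After: A=0 B=0 C=0 D=0 ZF=1 PC=5
Step 6: PC=5 exec 'ADD B, 8'. After: A=0 B=8 C=0 D=0 ZF=0 PC=6
Step 7: PC=6 exec 'MOV C, B'. After: A=0 B=8 C=8 D=0 ZF=0 PC=7
Step 8: PC=7 exec 'MOV A, 7'. After: A=7 B=8 C=8 D=0 ZF=0 PC=8
Step 9: PC=8 exec 'MOV D, 8'. After: A=7 B=8 C=8 D=8 ZF=0 PC=9
Step 10: PC=9 exec 'MOV B, C'. After: A=7 B=8 C=8 D=8 ZF=0 PC=10
Step 11: PC=10 exec 'MOV C, A'. After: A=7 B=8 C=7 D=8 ZF=0 PC=11
Step 12: PC=11 exec 'HALT'. After: A=7 B=8 C=7 D=8 ZF=0 PC=11 HALTED

Answer: 7 8 7 8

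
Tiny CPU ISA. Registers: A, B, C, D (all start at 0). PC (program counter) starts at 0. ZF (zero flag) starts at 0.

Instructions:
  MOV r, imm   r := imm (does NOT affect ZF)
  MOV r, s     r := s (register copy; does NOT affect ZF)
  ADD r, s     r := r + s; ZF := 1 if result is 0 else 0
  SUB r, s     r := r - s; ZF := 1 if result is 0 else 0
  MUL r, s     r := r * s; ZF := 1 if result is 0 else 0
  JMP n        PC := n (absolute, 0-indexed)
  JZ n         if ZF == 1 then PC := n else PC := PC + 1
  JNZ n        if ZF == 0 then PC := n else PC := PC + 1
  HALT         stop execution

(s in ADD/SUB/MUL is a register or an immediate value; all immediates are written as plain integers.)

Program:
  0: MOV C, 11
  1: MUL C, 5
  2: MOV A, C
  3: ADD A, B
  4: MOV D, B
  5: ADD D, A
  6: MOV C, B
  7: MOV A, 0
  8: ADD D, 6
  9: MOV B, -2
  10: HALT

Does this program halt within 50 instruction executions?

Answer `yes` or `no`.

Step 1: PC=0 exec 'MOV C, 11'. After: A=0 B=0 C=11 D=0 ZF=0 PC=1
Step 2: PC=1 exec 'MUL C, 5'. After: A=0 B=0 C=55 D=0 ZF=0 PC=2
Step 3: PC=2 exec 'MOV A, C'. After: A=55 B=0 C=55 D=0 ZF=0 PC=3
Step 4: PC=3 exec 'ADD A, B'. After: A=55 B=0 C=55 D=0 ZF=0 PC=4
Step 5: PC=4 exec 'MOV D, B'. After: A=55 B=0 C=55 D=0 ZF=0 PC=5
Step 6: PC=5 exec 'ADD D, A'. After: A=55 B=0 C=55 D=55 ZF=0 PC=6
Step 7: PC=6 exec 'MOV C, B'. After: A=55 B=0 C=0 D=55 ZF=0 PC=7
Step 8: PC=7 exec 'MOV A, 0'. After: A=0 B=0 C=0 D=55 ZF=0 PC=8
Step 9: PC=8 exec 'ADD D, 6'. After: A=0 B=0 C=0 D=61 ZF=0 PC=9
Step 10: PC=9 exec 'MOV B, -2'. After: A=0 B=-2 C=0 D=61 ZF=0 PC=10
Step 11: PC=10 exec 'HALT'. After: A=0 B=-2 C=0 D=61 ZF=0 PC=10 HALTED

Answer: yes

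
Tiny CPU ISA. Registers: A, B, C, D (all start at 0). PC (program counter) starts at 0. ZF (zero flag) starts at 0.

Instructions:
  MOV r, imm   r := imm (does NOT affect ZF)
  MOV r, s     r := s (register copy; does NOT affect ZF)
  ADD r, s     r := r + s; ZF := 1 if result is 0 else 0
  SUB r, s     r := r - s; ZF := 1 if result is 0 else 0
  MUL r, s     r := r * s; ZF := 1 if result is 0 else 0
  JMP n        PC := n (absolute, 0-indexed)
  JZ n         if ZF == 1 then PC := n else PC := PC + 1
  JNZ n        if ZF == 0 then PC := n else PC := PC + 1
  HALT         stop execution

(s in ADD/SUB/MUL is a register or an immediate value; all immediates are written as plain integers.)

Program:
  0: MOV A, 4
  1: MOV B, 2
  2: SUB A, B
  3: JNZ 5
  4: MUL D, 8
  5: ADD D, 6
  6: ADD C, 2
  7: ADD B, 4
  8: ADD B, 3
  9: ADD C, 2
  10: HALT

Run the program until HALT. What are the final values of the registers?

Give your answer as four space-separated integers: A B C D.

Answer: 2 9 4 6

Derivation:
Step 1: PC=0 exec 'MOV A, 4'. After: A=4 B=0 C=0 D=0 ZF=0 PC=1
Step 2: PC=1 exec 'MOV B, 2'. After: A=4 B=2 C=0 D=0 ZF=0 PC=2
Step 3: PC=2 exec 'SUB A, B'. After: A=2 B=2 C=0 D=0 ZF=0 PC=3
Step 4: PC=3 exec 'JNZ 5'. After: A=2 B=2 C=0 D=0 ZF=0 PC=5
Step 5: PC=5 exec 'ADD D, 6'. After: A=2 B=2 C=0 D=6 ZF=0 PC=6
Step 6: PC=6 exec 'ADD C, 2'. After: A=2 B=2 C=2 D=6 ZF=0 PC=7
Step 7: PC=7 exec 'ADD B, 4'. After: A=2 B=6 C=2 D=6 ZF=0 PC=8
Step 8: PC=8 exec 'ADD B, 3'. After: A=2 B=9 C=2 D=6 ZF=0 PC=9
Step 9: PC=9 exec 'ADD C, 2'. After: A=2 B=9 C=4 D=6 ZF=0 PC=10
Step 10: PC=10 exec 'HALT'. After: A=2 B=9 C=4 D=6 ZF=0 PC=10 HALTED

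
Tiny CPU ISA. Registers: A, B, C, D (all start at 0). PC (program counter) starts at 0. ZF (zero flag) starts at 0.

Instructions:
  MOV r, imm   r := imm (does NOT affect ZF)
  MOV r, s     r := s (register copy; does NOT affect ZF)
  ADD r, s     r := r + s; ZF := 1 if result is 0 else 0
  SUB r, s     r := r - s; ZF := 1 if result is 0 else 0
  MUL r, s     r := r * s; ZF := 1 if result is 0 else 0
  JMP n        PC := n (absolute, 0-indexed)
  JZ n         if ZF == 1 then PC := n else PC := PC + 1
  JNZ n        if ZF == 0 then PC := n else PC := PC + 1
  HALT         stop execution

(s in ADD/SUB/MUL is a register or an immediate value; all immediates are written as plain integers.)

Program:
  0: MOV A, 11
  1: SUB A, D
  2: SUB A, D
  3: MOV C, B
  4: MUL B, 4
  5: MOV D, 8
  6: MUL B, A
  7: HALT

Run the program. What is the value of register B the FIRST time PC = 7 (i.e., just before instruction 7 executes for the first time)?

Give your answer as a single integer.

Step 1: PC=0 exec 'MOV A, 11'. After: A=11 B=0 C=0 D=0 ZF=0 PC=1
Step 2: PC=1 exec 'SUB A, D'. After: A=11 B=0 C=0 D=0 ZF=0 PC=2
Step 3: PC=2 exec 'SUB A, D'. After: A=11 B=0 C=0 D=0 ZF=0 PC=3
Step 4: PC=3 exec 'MOV C, B'. After: A=11 B=0 C=0 D=0 ZF=0 PC=4
Step 5: PC=4 exec 'MUL B, 4'. After: A=11 B=0 C=0 D=0 ZF=1 PC=5
Step 6: PC=5 exec 'MOV D, 8'. After: A=11 B=0 C=0 D=8 ZF=1 PC=6
Step 7: PC=6 exec 'MUL B, A'. After: A=11 B=0 C=0 D=8 ZF=1 PC=7
First time PC=7: B=0

0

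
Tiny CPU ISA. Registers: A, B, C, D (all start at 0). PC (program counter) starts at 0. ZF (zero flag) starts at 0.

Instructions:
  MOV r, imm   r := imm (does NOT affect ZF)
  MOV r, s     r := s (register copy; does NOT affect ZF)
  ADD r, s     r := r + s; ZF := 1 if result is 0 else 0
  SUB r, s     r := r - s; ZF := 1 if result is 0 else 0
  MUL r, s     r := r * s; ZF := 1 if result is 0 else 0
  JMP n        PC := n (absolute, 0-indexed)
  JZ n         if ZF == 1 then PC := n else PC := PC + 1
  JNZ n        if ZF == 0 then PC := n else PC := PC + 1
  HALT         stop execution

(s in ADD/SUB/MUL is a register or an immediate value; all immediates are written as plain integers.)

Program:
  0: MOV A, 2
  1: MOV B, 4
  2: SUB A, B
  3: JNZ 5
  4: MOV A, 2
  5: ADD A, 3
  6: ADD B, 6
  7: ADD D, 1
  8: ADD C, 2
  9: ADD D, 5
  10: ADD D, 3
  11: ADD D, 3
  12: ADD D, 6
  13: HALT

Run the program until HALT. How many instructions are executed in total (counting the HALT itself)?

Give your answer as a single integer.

Answer: 13

Derivation:
Step 1: PC=0 exec 'MOV A, 2'. After: A=2 B=0 C=0 D=0 ZF=0 PC=1
Step 2: PC=1 exec 'MOV B, 4'. After: A=2 B=4 C=0 D=0 ZF=0 PC=2
Step 3: PC=2 exec 'SUB A, B'. After: A=-2 B=4 C=0 D=0 ZF=0 PC=3
Step 4: PC=3 exec 'JNZ 5'. After: A=-2 B=4 C=0 D=0 ZF=0 PC=5
Step 5: PC=5 exec 'ADD A, 3'. After: A=1 B=4 C=0 D=0 ZF=0 PC=6
Step 6: PC=6 exec 'ADD B, 6'. After: A=1 B=10 C=0 D=0 ZF=0 PC=7
Step 7: PC=7 exec 'ADD D, 1'. After: A=1 B=10 C=0 D=1 ZF=0 PC=8
Step 8: PC=8 exec 'ADD C, 2'. After: A=1 B=10 C=2 D=1 ZF=0 PC=9
Step 9: PC=9 exec 'ADD D, 5'. After: A=1 B=10 C=2 D=6 ZF=0 PC=10
Step 10: PC=10 exec 'ADD D, 3'. After: A=1 B=10 C=2 D=9 ZF=0 PC=11
Step 11: PC=11 exec 'ADD D, 3'. After: A=1 B=10 C=2 D=12 ZF=0 PC=12
Step 12: PC=12 exec 'ADD D, 6'. After: A=1 B=10 C=2 D=18 ZF=0 PC=13
Step 13: PC=13 exec 'HALT'. After: A=1 B=10 C=2 D=18 ZF=0 PC=13 HALTED
Total instructions executed: 13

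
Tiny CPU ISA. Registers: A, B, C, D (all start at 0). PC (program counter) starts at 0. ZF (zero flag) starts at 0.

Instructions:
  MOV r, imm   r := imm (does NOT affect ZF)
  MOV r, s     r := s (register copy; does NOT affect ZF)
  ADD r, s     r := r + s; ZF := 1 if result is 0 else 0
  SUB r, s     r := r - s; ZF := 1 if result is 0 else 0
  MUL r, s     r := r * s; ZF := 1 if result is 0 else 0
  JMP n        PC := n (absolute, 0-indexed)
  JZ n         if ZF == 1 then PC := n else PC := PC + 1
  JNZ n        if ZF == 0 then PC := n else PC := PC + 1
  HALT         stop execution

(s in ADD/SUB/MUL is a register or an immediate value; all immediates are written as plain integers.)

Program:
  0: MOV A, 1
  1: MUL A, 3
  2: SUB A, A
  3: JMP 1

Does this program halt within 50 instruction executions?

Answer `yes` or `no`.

Answer: no

Derivation:
Step 1: PC=0 exec 'MOV A, 1'. After: A=1 B=0 C=0 D=0 ZF=0 PC=1
Step 2: PC=1 exec 'MUL A, 3'. After: A=3 B=0 C=0 D=0 ZF=0 PC=2
Step 3: PC=2 exec 'SUB A, A'. After: A=0 B=0 C=0 D=0 ZF=1 PC=3
Step 4: PC=3 exec 'JMP 1'. After: A=0 B=0 C=0 D=0 ZF=1 PC=1
Step 5: PC=1 exec 'MUL A, 3'. After: A=0 B=0 C=0 D=0 ZF=1 PC=2
Step 6: PC=2 exec 'SUB A, A'. After: A=0 B=0 C=0 D=0 ZF=1 PC=3
State after step 6 equals state after step 3: the program is in a cycle of length 3 and will never halt.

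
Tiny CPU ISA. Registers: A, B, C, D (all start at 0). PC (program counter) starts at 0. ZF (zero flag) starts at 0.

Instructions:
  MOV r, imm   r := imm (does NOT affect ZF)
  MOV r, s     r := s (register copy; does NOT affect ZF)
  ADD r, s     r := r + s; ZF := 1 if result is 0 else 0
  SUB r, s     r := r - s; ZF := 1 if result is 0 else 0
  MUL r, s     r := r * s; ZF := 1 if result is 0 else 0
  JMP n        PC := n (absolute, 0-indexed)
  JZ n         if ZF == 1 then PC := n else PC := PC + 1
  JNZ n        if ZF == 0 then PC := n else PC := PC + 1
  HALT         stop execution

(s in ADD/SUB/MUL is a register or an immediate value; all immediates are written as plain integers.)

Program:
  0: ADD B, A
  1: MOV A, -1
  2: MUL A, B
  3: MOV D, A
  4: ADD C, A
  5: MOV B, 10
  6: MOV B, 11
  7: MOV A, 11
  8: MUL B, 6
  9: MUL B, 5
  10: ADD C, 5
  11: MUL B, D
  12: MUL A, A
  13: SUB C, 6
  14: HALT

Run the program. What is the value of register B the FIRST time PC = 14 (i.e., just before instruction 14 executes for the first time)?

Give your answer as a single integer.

Step 1: PC=0 exec 'ADD B, A'. After: A=0 B=0 C=0 D=0 ZF=1 PC=1
Step 2: PC=1 exec 'MOV A, -1'. After: A=-1 B=0 C=0 D=0 ZF=1 PC=2
Step 3: PC=2 exec 'MUL A, B'. After: A=0 B=0 C=0 D=0 ZF=1 PC=3
Step 4: PC=3 exec 'MOV D, A'. After: A=0 B=0 C=0 D=0 ZF=1 PC=4
Step 5: PC=4 exec 'ADD C, A'. After: A=0 B=0 C=0 D=0 ZF=1 PC=5
Step 6: PC=5 exec 'MOV B, 10'. After: A=0 B=10 C=0 D=0 ZF=1 PC=6
Step 7: PC=6 exec 'MOV B, 11'. After: A=0 B=11 C=0 D=0 ZF=1 PC=7
Step 8: PC=7 exec 'MOV A, 11'. After: A=11 B=11 C=0 D=0 ZF=1 PC=8
Step 9: PC=8 exec 'MUL B, 6'. After: A=11 B=66 C=0 D=0 ZF=0 PC=9
Step 10: PC=9 exec 'MUL B, 5'. After: A=11 B=330 C=0 D=0 ZF=0 PC=10
Step 11: PC=10 exec 'ADD C, 5'. After: A=11 B=330 C=5 D=0 ZF=0 PC=11
Step 12: PC=11 exec 'MUL B, D'. After: A=11 B=0 C=5 D=0 ZF=1 PC=12
Step 13: PC=12 exec 'MUL A, A'. After: A=121 B=0 C=5 D=0 ZF=0 PC=13
Step 14: PC=13 exec 'SUB C, 6'. After: A=121 B=0 C=-1 D=0 ZF=0 PC=14
First time PC=14: B=0

0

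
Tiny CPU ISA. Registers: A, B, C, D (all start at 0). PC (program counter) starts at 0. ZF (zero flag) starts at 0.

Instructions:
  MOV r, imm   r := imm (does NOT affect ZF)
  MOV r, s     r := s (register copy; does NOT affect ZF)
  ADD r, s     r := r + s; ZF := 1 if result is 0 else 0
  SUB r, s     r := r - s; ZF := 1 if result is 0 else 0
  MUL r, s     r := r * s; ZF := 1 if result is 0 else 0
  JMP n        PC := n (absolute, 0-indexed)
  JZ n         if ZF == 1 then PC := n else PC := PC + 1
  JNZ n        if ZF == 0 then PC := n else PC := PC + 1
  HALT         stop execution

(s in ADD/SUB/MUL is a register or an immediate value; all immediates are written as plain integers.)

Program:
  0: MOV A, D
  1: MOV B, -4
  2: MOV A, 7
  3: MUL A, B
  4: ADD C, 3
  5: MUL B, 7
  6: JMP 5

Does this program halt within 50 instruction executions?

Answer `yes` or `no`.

Step 1: PC=0 exec 'MOV A, D'. After: A=0 B=0 C=0 D=0 ZF=0 PC=1
Step 2: PC=1 exec 'MOV B, -4'. After: A=0 B=-4 C=0 D=0 ZF=0 PC=2
Step 3: PC=2 exec 'MOV A, 7'. After: A=7 B=-4 C=0 D=0 ZF=0 PC=3
Step 4: PC=3 exec 'MUL A, B'. After: A=-28 B=-4 C=0 D=0 ZF=0 PC=4
Step 5: PC=4 exec 'ADD C, 3'. After: A=-28 B=-4 C=3 D=0 ZF=0 PC=5
Step 6: PC=5 exec 'MUL B, 7'. After: A=-28 B=-28 C=3 D=0 ZF=0 PC=6
Step 7: PC=6 exec 'JMP 5'. After: A=-28 B=-28 C=3 D=0 ZF=0 PC=5
Step 8: PC=5 exec 'MUL B, 7'. After: A=-28 B=-196 C=3 D=0 ZF=0 PC=6
Step 9: PC=6 exec 'JMP 5'. After: A=-28 B=-196 C=3 D=0 ZF=0 PC=5
Step 10: PC=5 exec 'MUL B, 7'. After: A=-28 B=-1372 C=3 D=0 ZF=0 PC=6
Step 11: PC=6 exec 'JMP 5'. After: A=-28 B=-1372 C=3 D=0 ZF=0 PC=5
Step 12: PC=5 exec 'MUL B, 7'. After: A=-28 B=-9604 C=3 D=0 ZF=0 PC=6
Step 13: PC=6 exec 'JMP 5'. After: A=-28 B=-9604 C=3 D=0 ZF=0 PC=5
Step 14: PC=5 exec 'MUL B, 7'. After: A=-28 B=-67228 C=3 D=0 ZF=0 PC=6
Step 15: PC=6 exec 'JMP 5'. After: A=-28 B=-67228 C=3 D=0 ZF=0 PC=5
After 50 steps: not halted. PC revisits the same instructions with no path to HALT; will never halt.

Answer: no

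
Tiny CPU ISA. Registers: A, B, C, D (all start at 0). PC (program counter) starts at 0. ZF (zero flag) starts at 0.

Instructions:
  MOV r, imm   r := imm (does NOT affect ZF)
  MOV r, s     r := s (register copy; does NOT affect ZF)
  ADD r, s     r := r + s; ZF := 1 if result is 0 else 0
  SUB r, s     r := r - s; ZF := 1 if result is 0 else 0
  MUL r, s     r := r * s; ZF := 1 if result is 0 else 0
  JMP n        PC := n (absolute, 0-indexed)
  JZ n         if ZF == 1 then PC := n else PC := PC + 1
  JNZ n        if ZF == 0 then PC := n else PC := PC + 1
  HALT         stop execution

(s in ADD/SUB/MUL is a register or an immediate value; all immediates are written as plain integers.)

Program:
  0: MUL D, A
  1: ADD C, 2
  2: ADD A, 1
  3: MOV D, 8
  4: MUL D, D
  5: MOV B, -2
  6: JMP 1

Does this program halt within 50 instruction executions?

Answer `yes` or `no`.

Step 1: PC=0 exec 'MUL D, A'. After: A=0 B=0 C=0 D=0 ZF=1 PC=1
Step 2: PC=1 exec 'ADD C, 2'. After: A=0 B=0 C=2 D=0 ZF=0 PC=2
Step 3: PC=2 exec 'ADD A, 1'. After: A=1 B=0 C=2 D=0 ZF=0 PC=3
Step 4: PC=3 exec 'MOV D, 8'. After: A=1 B=0 C=2 D=8 ZF=0 PC=4
Step 5: PC=4 exec 'MUL D, D'. After: A=1 B=0 C=2 D=64 ZF=0 PC=5
Step 6: PC=5 exec 'MOV B, -2'. After: A=1 B=-2 C=2 D=64 ZF=0 PC=6
Step 7: PC=6 exec 'JMP 1'. After: A=1 B=-2 C=2 D=64 ZF=0 PC=1
Step 8: PC=1 exec 'ADD C, 2'. After: A=1 B=-2 C=4 D=64 ZF=0 PC=2
Step 9: PC=2 exec 'ADD A, 1'. After: A=2 B=-2 C=4 D=64 ZF=0 PC=3
Step 10: PC=3 exec 'MOV D, 8'. After: A=2 B=-2 C=4 D=8 ZF=0 PC=4
Step 11: PC=4 exec 'MUL D, D'. After: A=2 B=-2 C=4 D=64 ZF=0 PC=5
Step 12: PC=5 exec 'MOV B, -2'. After: A=2 B=-2 C=4 D=64 ZF=0 PC=6
Step 13: PC=6 exec 'JMP 1'. After: A=2 B=-2 C=4 D=64 ZF=0 PC=1
Step 14: PC=1 exec 'ADD C, 2'. After: A=2 B=-2 C=6 D=64 ZF=0 PC=2
Step 15: PC=2 exec 'ADD A, 1'. After: A=3 B=-2 C=6 D=64 ZF=0 PC=3
After 50 steps: not halted. PC revisits the same instructions with no path to HALT; will never halt.

Answer: no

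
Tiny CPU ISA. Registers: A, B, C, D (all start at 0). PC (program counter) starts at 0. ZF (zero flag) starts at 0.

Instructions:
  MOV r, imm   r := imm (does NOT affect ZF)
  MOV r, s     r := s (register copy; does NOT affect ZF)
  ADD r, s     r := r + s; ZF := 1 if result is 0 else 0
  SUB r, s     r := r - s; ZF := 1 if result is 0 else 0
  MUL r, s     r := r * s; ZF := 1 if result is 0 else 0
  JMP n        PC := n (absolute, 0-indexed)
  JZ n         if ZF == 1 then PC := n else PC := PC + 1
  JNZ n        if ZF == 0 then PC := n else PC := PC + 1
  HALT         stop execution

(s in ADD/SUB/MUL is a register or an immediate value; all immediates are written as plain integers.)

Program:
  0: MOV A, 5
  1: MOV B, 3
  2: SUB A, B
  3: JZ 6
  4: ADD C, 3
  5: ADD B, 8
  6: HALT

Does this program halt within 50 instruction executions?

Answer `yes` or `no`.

Answer: yes

Derivation:
Step 1: PC=0 exec 'MOV A, 5'. After: A=5 B=0 C=0 D=0 ZF=0 PC=1
Step 2: PC=1 exec 'MOV B, 3'. After: A=5 B=3 C=0 D=0 ZF=0 PC=2
Step 3: PC=2 exec 'SUB A, B'. After: A=2 B=3 C=0 D=0 ZF=0 PC=3
Step 4: PC=3 exec 'JZ 6'. After: A=2 B=3 C=0 D=0 ZF=0 PC=4
Step 5: PC=4 exec 'ADD C, 3'. After: A=2 B=3 C=3 D=0 ZF=0 PC=5
Step 6: PC=5 exec 'ADD B, 8'. After: A=2 B=11 C=3 D=0 ZF=0 PC=6
Step 7: PC=6 exec 'HALT'. After: A=2 B=11 C=3 D=0 ZF=0 PC=6 HALTED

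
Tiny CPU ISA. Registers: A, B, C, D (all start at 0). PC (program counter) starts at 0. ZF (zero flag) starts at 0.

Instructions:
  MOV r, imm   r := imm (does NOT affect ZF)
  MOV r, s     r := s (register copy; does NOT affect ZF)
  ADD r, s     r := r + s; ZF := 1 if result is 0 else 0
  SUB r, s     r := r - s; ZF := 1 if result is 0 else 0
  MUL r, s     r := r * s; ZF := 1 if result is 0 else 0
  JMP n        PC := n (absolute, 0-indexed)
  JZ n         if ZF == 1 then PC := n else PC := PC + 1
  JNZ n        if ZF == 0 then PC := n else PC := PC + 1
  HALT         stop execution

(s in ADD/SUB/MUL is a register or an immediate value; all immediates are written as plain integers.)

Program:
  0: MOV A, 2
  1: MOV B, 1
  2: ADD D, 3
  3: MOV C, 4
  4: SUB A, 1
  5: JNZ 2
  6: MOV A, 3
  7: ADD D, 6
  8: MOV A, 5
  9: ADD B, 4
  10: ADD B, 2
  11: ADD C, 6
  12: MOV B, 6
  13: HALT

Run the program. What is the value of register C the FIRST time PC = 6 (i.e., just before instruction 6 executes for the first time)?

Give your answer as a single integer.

Step 1: PC=0 exec 'MOV A, 2'. After: A=2 B=0 C=0 D=0 ZF=0 PC=1
Step 2: PC=1 exec 'MOV B, 1'. After: A=2 B=1 C=0 D=0 ZF=0 PC=2
Step 3: PC=2 exec 'ADD D, 3'. After: A=2 B=1 C=0 D=3 ZF=0 PC=3
Step 4: PC=3 exec 'MOV C, 4'. After: A=2 B=1 C=4 D=3 ZF=0 PC=4
Step 5: PC=4 exec 'SUB A, 1'. After: A=1 B=1 C=4 D=3 ZF=0 PC=5
Step 6: PC=5 exec 'JNZ 2'. After: A=1 B=1 C=4 D=3 ZF=0 PC=2
Step 7: PC=2 exec 'ADD D, 3'. After: A=1 B=1 C=4 D=6 ZF=0 PC=3
Step 8: PC=3 exec 'MOV C, 4'. After: A=1 B=1 C=4 D=6 ZF=0 PC=4
Step 9: PC=4 exec 'SUB A, 1'. After: A=0 B=1 C=4 D=6 ZF=1 PC=5
Step 10: PC=5 exec 'JNZ 2'. After: A=0 B=1 C=4 D=6 ZF=1 PC=6
First time PC=6: C=4

4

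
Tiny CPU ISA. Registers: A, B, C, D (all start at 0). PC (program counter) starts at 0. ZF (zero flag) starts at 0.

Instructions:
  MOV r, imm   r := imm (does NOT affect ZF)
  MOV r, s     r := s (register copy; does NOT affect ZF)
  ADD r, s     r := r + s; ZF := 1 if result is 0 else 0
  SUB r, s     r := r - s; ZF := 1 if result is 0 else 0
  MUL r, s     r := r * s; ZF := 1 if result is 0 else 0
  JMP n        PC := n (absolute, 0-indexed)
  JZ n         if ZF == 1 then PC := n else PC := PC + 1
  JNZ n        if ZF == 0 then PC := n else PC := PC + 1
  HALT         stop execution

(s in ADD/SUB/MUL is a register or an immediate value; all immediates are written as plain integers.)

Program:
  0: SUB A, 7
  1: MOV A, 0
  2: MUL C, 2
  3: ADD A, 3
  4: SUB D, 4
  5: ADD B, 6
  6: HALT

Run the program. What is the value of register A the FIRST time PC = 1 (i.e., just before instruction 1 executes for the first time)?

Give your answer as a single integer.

Step 1: PC=0 exec 'SUB A, 7'. After: A=-7 B=0 C=0 D=0 ZF=0 PC=1
First time PC=1: A=-7

-7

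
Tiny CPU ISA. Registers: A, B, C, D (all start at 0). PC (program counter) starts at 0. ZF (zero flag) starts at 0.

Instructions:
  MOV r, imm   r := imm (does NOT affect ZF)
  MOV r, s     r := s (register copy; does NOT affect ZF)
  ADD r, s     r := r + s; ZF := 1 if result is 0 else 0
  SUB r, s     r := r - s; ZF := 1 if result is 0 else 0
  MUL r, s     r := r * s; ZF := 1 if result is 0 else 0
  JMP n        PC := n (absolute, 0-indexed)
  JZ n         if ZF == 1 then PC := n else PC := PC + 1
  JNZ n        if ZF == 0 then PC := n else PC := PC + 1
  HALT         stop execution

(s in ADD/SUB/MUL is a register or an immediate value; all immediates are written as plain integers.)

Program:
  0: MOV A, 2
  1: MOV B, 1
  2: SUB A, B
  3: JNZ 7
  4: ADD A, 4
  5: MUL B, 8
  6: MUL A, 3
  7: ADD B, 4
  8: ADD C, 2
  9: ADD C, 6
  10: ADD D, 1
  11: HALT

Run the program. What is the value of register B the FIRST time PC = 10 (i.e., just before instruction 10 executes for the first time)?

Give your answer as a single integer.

Step 1: PC=0 exec 'MOV A, 2'. After: A=2 B=0 C=0 D=0 ZF=0 PC=1
Step 2: PC=1 exec 'MOV B, 1'. After: A=2 B=1 C=0 D=0 ZF=0 PC=2
Step 3: PC=2 exec 'SUB A, B'. After: A=1 B=1 C=0 D=0 ZF=0 PC=3
Step 4: PC=3 exec 'JNZ 7'. After: A=1 B=1 C=0 D=0 ZF=0 PC=7
Step 5: PC=7 exec 'ADD B, 4'. After: A=1 B=5 C=0 D=0 ZF=0 PC=8
Step 6: PC=8 exec 'ADD C, 2'. After: A=1 B=5 C=2 D=0 ZF=0 PC=9
Step 7: PC=9 exec 'ADD C, 6'. After: A=1 B=5 C=8 D=0 ZF=0 PC=10
First time PC=10: B=5

5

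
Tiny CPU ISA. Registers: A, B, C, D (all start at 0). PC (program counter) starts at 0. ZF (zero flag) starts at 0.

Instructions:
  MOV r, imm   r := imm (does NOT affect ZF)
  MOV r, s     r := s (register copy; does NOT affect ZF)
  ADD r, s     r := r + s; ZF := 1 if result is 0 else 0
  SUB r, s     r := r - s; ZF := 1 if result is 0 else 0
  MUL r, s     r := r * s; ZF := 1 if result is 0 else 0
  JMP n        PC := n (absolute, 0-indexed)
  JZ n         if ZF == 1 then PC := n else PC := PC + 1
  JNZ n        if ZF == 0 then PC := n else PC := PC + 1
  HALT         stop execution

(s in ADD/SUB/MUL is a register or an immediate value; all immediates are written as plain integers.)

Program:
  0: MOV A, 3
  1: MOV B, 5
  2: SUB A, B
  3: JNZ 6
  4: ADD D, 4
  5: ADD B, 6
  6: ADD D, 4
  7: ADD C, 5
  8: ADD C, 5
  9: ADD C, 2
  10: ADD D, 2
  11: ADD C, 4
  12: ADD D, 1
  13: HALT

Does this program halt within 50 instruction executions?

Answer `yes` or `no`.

Answer: yes

Derivation:
Step 1: PC=0 exec 'MOV A, 3'. After: A=3 B=0 C=0 D=0 ZF=0 PC=1
Step 2: PC=1 exec 'MOV B, 5'. After: A=3 B=5 C=0 D=0 ZF=0 PC=2
Step 3: PC=2 exec 'SUB A, B'. After: A=-2 B=5 C=0 D=0 ZF=0 PC=3
Step 4: PC=3 exec 'JNZ 6'. After: A=-2 B=5 C=0 D=0 ZF=0 PC=6
Step 5: PC=6 exec 'ADD D, 4'. After: A=-2 B=5 C=0 D=4 ZF=0 PC=7
Step 6: PC=7 exec 'ADD C, 5'. After: A=-2 B=5 C=5 D=4 ZF=0 PC=8
Step 7: PC=8 exec 'ADD C, 5'. After: A=-2 B=5 C=10 D=4 ZF=0 PC=9
Step 8: PC=9 exec 'ADD C, 2'. After: A=-2 B=5 C=12 D=4 ZF=0 PC=10
Step 9: PC=10 exec 'ADD D, 2'. After: A=-2 B=5 C=12 D=6 ZF=0 PC=11
Step 10: PC=11 exec 'ADD C, 4'. After: A=-2 B=5 C=16 D=6 ZF=0 PC=12
Step 11: PC=12 exec 'ADD D, 1'. After: A=-2 B=5 C=16 D=7 ZF=0 PC=13
Step 12: PC=13 exec 'HALT'. After: A=-2 B=5 C=16 D=7 ZF=0 PC=13 HALTED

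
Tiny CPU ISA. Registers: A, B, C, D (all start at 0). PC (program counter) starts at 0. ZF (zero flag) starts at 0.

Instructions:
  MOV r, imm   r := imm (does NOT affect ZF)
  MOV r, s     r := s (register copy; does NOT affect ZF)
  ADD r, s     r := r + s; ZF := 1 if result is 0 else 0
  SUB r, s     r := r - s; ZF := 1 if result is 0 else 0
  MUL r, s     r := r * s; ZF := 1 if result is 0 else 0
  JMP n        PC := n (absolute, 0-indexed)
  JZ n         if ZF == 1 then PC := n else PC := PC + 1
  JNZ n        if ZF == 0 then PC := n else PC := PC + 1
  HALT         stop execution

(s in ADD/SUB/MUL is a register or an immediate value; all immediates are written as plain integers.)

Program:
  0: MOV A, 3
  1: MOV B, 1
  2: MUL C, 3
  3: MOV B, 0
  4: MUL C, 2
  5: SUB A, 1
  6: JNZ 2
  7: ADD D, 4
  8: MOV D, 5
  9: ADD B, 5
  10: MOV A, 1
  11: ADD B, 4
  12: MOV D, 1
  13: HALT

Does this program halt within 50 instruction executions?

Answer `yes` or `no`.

Step 1: PC=0 exec 'MOV A, 3'. After: A=3 B=0 C=0 D=0 ZF=0 PC=1
Step 2: PC=1 exec 'MOV B, 1'. After: A=3 B=1 C=0 D=0 ZF=0 PC=2
Step 3: PC=2 exec 'MUL C, 3'. After: A=3 B=1 C=0 D=0 ZF=1 PC=3
Step 4: PC=3 exec 'MOV B, 0'. After: A=3 B=0 C=0 D=0 ZF=1 PC=4
Step 5: PC=4 exec 'MUL C, 2'. After: A=3 B=0 C=0 D=0 ZF=1 PC=5
Step 6: PC=5 exec 'SUB A, 1'. After: A=2 B=0 C=0 D=0 ZF=0 PC=6
Step 7: PC=6 exec 'JNZ 2'. After: A=2 B=0 C=0 D=0 ZF=0 PC=2
Step 8: PC=2 exec 'MUL C, 3'. After: A=2 B=0 C=0 D=0 ZF=1 PC=3
Step 9: PC=3 exec 'MOV B, 0'. After: A=2 B=0 C=0 D=0 ZF=1 PC=4
Step 10: PC=4 exec 'MUL C, 2'. After: A=2 B=0 C=0 D=0 ZF=1 PC=5
Step 11: PC=5 exec 'SUB A, 1'. After: A=1 B=0 C=0 D=0 ZF=0 PC=6
Step 12: PC=6 exec 'JNZ 2'. After: A=1 B=0 C=0 D=0 ZF=0 PC=2
Step 13: PC=2 exec 'MUL C, 3'. After: A=1 B=0 C=0 D=0 ZF=1 PC=3
Step 14: PC=3 exec 'MOV B, 0'. After: A=1 B=0 C=0 D=0 ZF=1 PC=4
Step 15: PC=4 exec 'MUL C, 2'. After: A=1 B=0 C=0 D=0 ZF=1 PC=5
Step 16: PC=5 exec 'SUB A, 1'. After: A=0 B=0 C=0 D=0 ZF=1 PC=6
Step 17: PC=6 exec 'JNZ 2'. After: A=0 B=0 C=0 D=0 ZF=1 PC=7
Step 18: PC=7 exec 'ADD D, 4'. After: A=0 B=0 C=0 D=4 ZF=0 PC=8
Step 19: PC=8 exec 'MOV D, 5'. After: A=0 B=0 C=0 D=5 ZF=0 PC=9
Step 20: PC=9 exec 'ADD B, 5'. After: A=0 B=5 C=0 D=5 ZF=0 PC=10
Step 21: PC=10 exec 'MOV A, 1'. After: A=1 B=5 C=0 D=5 ZF=0 PC=11
Step 22: PC=11 exec 'ADD B, 4'. After: A=1 B=9 C=0 D=5 ZF=0 PC=12
Step 23: PC=12 exec 'MOV D, 1'. After: A=1 B=9 C=0 D=1 ZF=0 PC=13
Step 24: PC=13 exec 'HALT'. After: A=1 B=9 C=0 D=1 ZF=0 PC=13 HALTED

Answer: yes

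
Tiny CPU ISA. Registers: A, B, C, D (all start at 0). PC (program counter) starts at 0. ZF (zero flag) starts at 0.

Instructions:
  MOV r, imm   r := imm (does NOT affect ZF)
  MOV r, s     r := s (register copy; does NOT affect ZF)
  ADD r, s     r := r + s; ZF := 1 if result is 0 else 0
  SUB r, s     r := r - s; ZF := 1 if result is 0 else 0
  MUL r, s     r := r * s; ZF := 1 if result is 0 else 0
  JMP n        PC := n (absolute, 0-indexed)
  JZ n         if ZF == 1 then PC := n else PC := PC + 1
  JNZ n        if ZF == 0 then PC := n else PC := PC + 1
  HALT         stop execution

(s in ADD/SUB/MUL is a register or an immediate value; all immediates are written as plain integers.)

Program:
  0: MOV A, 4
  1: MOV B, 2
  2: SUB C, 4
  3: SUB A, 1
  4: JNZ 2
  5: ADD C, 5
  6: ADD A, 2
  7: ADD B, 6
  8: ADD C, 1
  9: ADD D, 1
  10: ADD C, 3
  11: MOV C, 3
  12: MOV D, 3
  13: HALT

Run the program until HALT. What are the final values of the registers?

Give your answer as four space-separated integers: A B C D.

Answer: 2 8 3 3

Derivation:
Step 1: PC=0 exec 'MOV A, 4'. After: A=4 B=0 C=0 D=0 ZF=0 PC=1
Step 2: PC=1 exec 'MOV B, 2'. After: A=4 B=2 C=0 D=0 ZF=0 PC=2
Step 3: PC=2 exec 'SUB C, 4'. After: A=4 B=2 C=-4 D=0 ZF=0 PC=3
Step 4: PC=3 exec 'SUB A, 1'. After: A=3 B=2 C=-4 D=0 ZF=0 PC=4
Step 5: PC=4 exec 'JNZ 2'. After: A=3 B=2 C=-4 D=0 ZF=0 PC=2
Step 6: PC=2 exec 'SUB C, 4'. After: A=3 B=2 C=-8 D=0 ZF=0 PC=3
Step 7: PC=3 exec 'SUB A, 1'. After: A=2 B=2 C=-8 D=0 ZF=0 PC=4
Step 8: PC=4 exec 'JNZ 2'. After: A=2 B=2 C=-8 D=0 ZF=0 PC=2
Step 9: PC=2 exec 'SUB C, 4'. After: A=2 B=2 C=-12 D=0 ZF=0 PC=3
Step 10: PC=3 exec 'SUB A, 1'. After: A=1 B=2 C=-12 D=0 ZF=0 PC=4
Step 11: PC=4 exec 'JNZ 2'. After: A=1 B=2 C=-12 D=0 ZF=0 PC=2
Step 12: PC=2 exec 'SUB C, 4'. After: A=1 B=2 C=-16 D=0 ZF=0 PC=3
Step 13: PC=3 exec 'SUB A, 1'. After: A=0 B=2 C=-16 D=0 ZF=1 PC=4
Step 14: PC=4 exec 'JNZ 2'. After: A=0 B=2 C=-16 D=0 ZF=1 PC=5
Step 15: PC=5 exec 'ADD C, 5'. After: A=0 B=2 C=-11 D=0 ZF=0 PC=6
Step 16: PC=6 exec 'ADD A, 2'. After: A=2 B=2 C=-11 D=0 ZF=0 PC=7
Step 17: PC=7 exec 'ADD B, 6'. After: A=2 B=8 C=-11 D=0 ZF=0 PC=8
Step 18: PC=8 exec 'ADD C, 1'. After: A=2 B=8 C=-10 D=0 ZF=0 PC=9
Step 19: PC=9 exec 'ADD D, 1'. After: A=2 B=8 C=-10 D=1 ZF=0 PC=10
Step 20: PC=10 exec 'ADD C, 3'. After: A=2 B=8 C=-7 D=1 ZF=0 PC=11
Step 21: PC=11 exec 'MOV C, 3'. After: A=2 B=8 C=3 D=1 ZF=0 PC=12
Step 22: PC=12 exec 'MOV D, 3'. After: A=2 B=8 C=3 D=3 ZF=0 PC=13
Step 23: PC=13 exec 'HALT'. After: A=2 B=8 C=3 D=3 ZF=0 PC=13 HALTED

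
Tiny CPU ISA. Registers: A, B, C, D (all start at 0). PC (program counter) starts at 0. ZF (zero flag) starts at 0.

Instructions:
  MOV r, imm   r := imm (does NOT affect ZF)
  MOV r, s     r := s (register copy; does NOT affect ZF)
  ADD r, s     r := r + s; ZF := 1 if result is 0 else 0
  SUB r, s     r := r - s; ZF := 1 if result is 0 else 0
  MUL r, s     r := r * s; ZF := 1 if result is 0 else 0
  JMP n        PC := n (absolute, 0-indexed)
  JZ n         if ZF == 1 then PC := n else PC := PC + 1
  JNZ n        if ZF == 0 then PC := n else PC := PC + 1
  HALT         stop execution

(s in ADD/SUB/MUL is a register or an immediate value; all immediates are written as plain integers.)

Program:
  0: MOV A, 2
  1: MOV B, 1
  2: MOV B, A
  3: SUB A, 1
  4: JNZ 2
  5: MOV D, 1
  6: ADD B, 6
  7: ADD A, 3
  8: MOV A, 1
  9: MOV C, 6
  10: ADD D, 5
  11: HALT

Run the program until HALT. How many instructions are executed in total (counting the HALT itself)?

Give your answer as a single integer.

Step 1: PC=0 exec 'MOV A, 2'. After: A=2 B=0 C=0 D=0 ZF=0 PC=1
Step 2: PC=1 exec 'MOV B, 1'. After: A=2 B=1 C=0 D=0 ZF=0 PC=2
Step 3: PC=2 exec 'MOV B, A'. After: A=2 B=2 C=0 D=0 ZF=0 PC=3
Step 4: PC=3 exec 'SUB A, 1'. After: A=1 B=2 C=0 D=0 ZF=0 PC=4
Step 5: PC=4 exec 'JNZ 2'. After: A=1 B=2 C=0 D=0 ZF=0 PC=2
Step 6: PC=2 exec 'MOV B, A'. After: A=1 B=1 C=0 D=0 ZF=0 PC=3
Step 7: PC=3 exec 'SUB A, 1'. After: A=0 B=1 C=0 D=0 ZF=1 PC=4
Step 8: PC=4 exec 'JNZ 2'. After: A=0 B=1 C=0 D=0 ZF=1 PC=5
Step 9: PC=5 exec 'MOV D, 1'. After: A=0 B=1 C=0 D=1 ZF=1 PC=6
Step 10: PC=6 exec 'ADD B, 6'. After: A=0 B=7 C=0 D=1 ZF=0 PC=7
Step 11: PC=7 exec 'ADD A, 3'. After: A=3 B=7 C=0 D=1 ZF=0 PC=8
Step 12: PC=8 exec 'MOV A, 1'. After: A=1 B=7 C=0 D=1 ZF=0 PC=9
Step 13: PC=9 exec 'MOV C, 6'. After: A=1 B=7 C=6 D=1 ZF=0 PC=10
Step 14: PC=10 exec 'ADD D, 5'. After: A=1 B=7 C=6 D=6 ZF=0 PC=11
Step 15: PC=11 exec 'HALT'. After: A=1 B=7 C=6 D=6 ZF=0 PC=11 HALTED
Total instructions executed: 15

Answer: 15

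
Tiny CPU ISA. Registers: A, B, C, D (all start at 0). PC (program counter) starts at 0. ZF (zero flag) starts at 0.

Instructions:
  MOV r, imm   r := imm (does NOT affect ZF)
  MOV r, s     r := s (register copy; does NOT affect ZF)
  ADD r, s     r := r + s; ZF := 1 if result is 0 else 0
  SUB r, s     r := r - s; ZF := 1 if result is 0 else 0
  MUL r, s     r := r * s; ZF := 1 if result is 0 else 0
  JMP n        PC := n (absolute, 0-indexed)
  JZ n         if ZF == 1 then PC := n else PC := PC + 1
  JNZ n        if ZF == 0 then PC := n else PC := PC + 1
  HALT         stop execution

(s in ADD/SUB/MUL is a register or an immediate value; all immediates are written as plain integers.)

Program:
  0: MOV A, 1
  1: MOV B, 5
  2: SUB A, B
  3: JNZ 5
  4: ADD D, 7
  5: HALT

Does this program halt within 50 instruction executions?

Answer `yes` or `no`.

Answer: yes

Derivation:
Step 1: PC=0 exec 'MOV A, 1'. After: A=1 B=0 C=0 D=0 ZF=0 PC=1
Step 2: PC=1 exec 'MOV B, 5'. After: A=1 B=5 C=0 D=0 ZF=0 PC=2
Step 3: PC=2 exec 'SUB A, B'. After: A=-4 B=5 C=0 D=0 ZF=0 PC=3
Step 4: PC=3 exec 'JNZ 5'. After: A=-4 B=5 C=0 D=0 ZF=0 PC=5
Step 5: PC=5 exec 'HALT'. After: A=-4 B=5 C=0 D=0 ZF=0 PC=5 HALTED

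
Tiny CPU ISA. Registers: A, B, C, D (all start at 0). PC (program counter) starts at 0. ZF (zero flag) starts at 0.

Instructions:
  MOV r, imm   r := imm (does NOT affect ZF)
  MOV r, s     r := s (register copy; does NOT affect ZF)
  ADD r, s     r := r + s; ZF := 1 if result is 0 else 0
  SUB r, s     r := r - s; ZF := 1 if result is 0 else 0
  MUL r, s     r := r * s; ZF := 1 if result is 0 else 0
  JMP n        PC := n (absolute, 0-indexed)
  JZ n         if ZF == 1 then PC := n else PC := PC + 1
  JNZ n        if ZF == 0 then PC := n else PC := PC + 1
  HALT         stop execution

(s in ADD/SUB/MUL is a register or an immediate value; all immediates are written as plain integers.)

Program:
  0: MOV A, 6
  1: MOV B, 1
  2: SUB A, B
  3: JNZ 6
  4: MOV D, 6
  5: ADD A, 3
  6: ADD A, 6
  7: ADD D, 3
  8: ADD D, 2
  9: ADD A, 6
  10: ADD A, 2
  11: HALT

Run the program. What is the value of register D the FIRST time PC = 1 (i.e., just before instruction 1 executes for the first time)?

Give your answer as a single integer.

Step 1: PC=0 exec 'MOV A, 6'. After: A=6 B=0 C=0 D=0 ZF=0 PC=1
First time PC=1: D=0

0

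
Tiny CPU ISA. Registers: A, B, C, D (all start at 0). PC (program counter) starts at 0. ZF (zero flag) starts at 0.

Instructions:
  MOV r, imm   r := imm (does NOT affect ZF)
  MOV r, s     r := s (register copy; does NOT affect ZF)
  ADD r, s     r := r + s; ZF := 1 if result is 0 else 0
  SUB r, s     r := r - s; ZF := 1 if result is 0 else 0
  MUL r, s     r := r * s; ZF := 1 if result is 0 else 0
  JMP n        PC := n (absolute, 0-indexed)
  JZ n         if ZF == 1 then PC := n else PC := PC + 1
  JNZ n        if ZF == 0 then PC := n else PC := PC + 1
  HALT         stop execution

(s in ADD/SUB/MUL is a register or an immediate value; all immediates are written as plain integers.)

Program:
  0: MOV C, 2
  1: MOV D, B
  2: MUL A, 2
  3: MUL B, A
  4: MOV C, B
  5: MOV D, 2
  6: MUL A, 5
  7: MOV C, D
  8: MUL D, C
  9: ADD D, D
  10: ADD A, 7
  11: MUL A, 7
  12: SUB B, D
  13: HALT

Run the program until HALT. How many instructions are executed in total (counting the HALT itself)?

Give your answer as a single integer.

Answer: 14

Derivation:
Step 1: PC=0 exec 'MOV C, 2'. After: A=0 B=0 C=2 D=0 ZF=0 PC=1
Step 2: PC=1 exec 'MOV D, B'. After: A=0 B=0 C=2 D=0 ZF=0 PC=2
Step 3: PC=2 exec 'MUL A, 2'. After: A=0 B=0 C=2 D=0 ZF=1 PC=3
Step 4: PC=3 exec 'MUL B, A'. After: A=0 B=0 C=2 D=0 ZF=1 PC=4
Step 5: PC=4 exec 'MOV C, B'. After: A=0 B=0 C=0 D=0 ZF=1 PC=5
Step 6: PC=5 exec 'MOV D, 2'. After: A=0 B=0 C=0 D=2 ZF=1 PC=6
Step 7: PC=6 exec 'MUL A, 5'. After: A=0 B=0 C=0 D=2 ZF=1 PC=7
Step 8: PC=7 exec 'MOV C, D'. After: A=0 B=0 C=2 D=2 ZF=1 PC=8
Step 9: PC=8 exec 'MUL D, C'. After: A=0 B=0 C=2 D=4 ZF=0 PC=9
Step 10: PC=9 exec 'ADD D, D'. After: A=0 B=0 C=2 D=8 ZF=0 PC=10
Step 11: PC=10 exec 'ADD A, 7'. After: A=7 B=0 C=2 D=8 ZF=0 PC=11
Step 12: PC=11 exec 'MUL A, 7'. After: A=49 B=0 C=2 D=8 ZF=0 PC=12
Step 13: PC=12 exec 'SUB B, D'. After: A=49 B=-8 C=2 D=8 ZF=0 PC=13
Step 14: PC=13 exec 'HALT'. After: A=49 B=-8 C=2 D=8 ZF=0 PC=13 HALTED
Total instructions executed: 14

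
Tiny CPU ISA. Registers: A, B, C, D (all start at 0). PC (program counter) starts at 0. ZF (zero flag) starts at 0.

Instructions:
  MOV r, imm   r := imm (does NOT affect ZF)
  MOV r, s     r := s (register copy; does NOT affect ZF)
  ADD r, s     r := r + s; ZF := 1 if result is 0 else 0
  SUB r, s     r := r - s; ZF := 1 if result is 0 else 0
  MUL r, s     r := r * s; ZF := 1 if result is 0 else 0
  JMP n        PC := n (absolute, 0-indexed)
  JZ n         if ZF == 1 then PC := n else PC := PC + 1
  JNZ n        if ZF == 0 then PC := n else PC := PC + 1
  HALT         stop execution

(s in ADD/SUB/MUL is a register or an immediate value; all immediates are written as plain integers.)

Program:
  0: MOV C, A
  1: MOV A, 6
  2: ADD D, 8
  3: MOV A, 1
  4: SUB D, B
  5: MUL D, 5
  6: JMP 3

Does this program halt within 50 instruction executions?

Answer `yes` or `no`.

Step 1: PC=0 exec 'MOV C, A'. After: A=0 B=0 C=0 D=0 ZF=0 PC=1
Step 2: PC=1 exec 'MOV A, 6'. After: A=6 B=0 C=0 D=0 ZF=0 PC=2
Step 3: PC=2 exec 'ADD D, 8'. After: A=6 B=0 C=0 D=8 ZF=0 PC=3
Step 4: PC=3 exec 'MOV A, 1'. After: A=1 B=0 C=0 D=8 ZF=0 PC=4
Step 5: PC=4 exec 'SUB D, B'. After: A=1 B=0 C=0 D=8 ZF=0 PC=5
Step 6: PC=5 exec 'MUL D, 5'. After: A=1 B=0 C=0 D=40 ZF=0 PC=6
Step 7: PC=6 exec 'JMP 3'. After: A=1 B=0 C=0 D=40 ZF=0 PC=3
Step 8: PC=3 exec 'MOV A, 1'. After: A=1 B=0 C=0 D=40 ZF=0 PC=4
Step 9: PC=4 exec 'SUB D, B'. After: A=1 B=0 C=0 D=40 ZF=0 PC=5
Step 10: PC=5 exec 'MUL D, 5'. After: A=1 B=0 C=0 D=200 ZF=0 PC=6
Step 11: PC=6 exec 'JMP 3'. After: A=1 B=0 C=0 D=200 ZF=0 PC=3
Step 12: PC=3 exec 'MOV A, 1'. After: A=1 B=0 C=0 D=200 ZF=0 PC=4
Step 13: PC=4 exec 'SUB D, B'. After: A=1 B=0 C=0 D=200 ZF=0 PC=5
Step 14: PC=5 exec 'MUL D, 5'. After: A=1 B=0 C=0 D=1000 ZF=0 PC=6
Step 15: PC=6 exec 'JMP 3'. After: A=1 B=0 C=0 D=1000 ZF=0 PC=3
After 50 steps: not halted. PC revisits the same instructions with no path to HALT; will never halt.

Answer: no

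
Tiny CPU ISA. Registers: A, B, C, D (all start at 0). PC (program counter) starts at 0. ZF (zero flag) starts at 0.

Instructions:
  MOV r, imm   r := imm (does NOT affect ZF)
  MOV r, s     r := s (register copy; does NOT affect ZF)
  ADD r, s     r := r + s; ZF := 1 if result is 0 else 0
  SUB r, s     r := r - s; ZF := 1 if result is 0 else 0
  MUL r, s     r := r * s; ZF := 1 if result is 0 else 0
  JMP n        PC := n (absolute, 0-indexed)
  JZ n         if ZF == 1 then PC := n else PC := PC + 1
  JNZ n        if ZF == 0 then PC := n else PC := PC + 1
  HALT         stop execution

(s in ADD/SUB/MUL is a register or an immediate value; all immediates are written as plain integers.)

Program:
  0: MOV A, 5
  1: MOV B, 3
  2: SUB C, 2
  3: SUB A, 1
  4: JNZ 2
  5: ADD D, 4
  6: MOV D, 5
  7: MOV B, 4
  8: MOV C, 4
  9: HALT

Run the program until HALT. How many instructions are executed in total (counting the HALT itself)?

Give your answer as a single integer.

Step 1: PC=0 exec 'MOV A, 5'. After: A=5 B=0 C=0 D=0 ZF=0 PC=1
Step 2: PC=1 exec 'MOV B, 3'. After: A=5 B=3 C=0 D=0 ZF=0 PC=2
Step 3: PC=2 exec 'SUB C, 2'. After: A=5 B=3 C=-2 D=0 ZF=0 PC=3
Step 4: PC=3 exec 'SUB A, 1'. After: A=4 B=3 C=-2 D=0 ZF=0 PC=4
Step 5: PC=4 exec 'JNZ 2'. After: A=4 B=3 C=-2 D=0 ZF=0 PC=2
Step 6: PC=2 exec 'SUB C, 2'. After: A=4 B=3 C=-4 D=0 ZF=0 PC=3
Step 7: PC=3 exec 'SUB A, 1'. After: A=3 B=3 C=-4 D=0 ZF=0 PC=4
Step 8: PC=4 exec 'JNZ 2'. After: A=3 B=3 C=-4 D=0 ZF=0 PC=2
Step 9: PC=2 exec 'SUB C, 2'. After: A=3 B=3 C=-6 D=0 ZF=0 PC=3
Step 10: PC=3 exec 'SUB A, 1'. After: A=2 B=3 C=-6 D=0 ZF=0 PC=4
Step 11: PC=4 exec 'JNZ 2'. After: A=2 B=3 C=-6 D=0 ZF=0 PC=2
Step 12: PC=2 exec 'SUB C, 2'. After: A=2 B=3 C=-8 D=0 ZF=0 PC=3
Step 13: PC=3 exec 'SUB A, 1'. After: A=1 B=3 C=-8 D=0 ZF=0 PC=4
Step 14: PC=4 exec 'JNZ 2'. After: A=1 B=3 C=-8 D=0 ZF=0 PC=2
Step 15: PC=2 exec 'SUB C, 2'. After: A=1 B=3 C=-10 D=0 ZF=0 PC=3
Step 16: PC=3 exec 'SUB A, 1'. After: A=0 B=3 C=-10 D=0 ZF=1 PC=4
Step 17: PC=4 exec 'JNZ 2'. After: A=0 B=3 C=-10 D=0 ZF=1 PC=5
Step 18: PC=5 exec 'ADD D, 4'. After: A=0 B=3 C=-10 D=4 ZF=0 PC=6
Step 19: PC=6 exec 'MOV D, 5'. After: A=0 B=3 C=-10 D=5 ZF=0 PC=7
Step 20: PC=7 exec 'MOV B, 4'. After: A=0 B=4 C=-10 D=5 ZF=0 PC=8
Step 21: PC=8 exec 'MOV C, 4'. After: A=0 B=4 C=4 D=5 ZF=0 PC=9
Step 22: PC=9 exec 'HALT'. After: A=0 B=4 C=4 D=5 ZF=0 PC=9 HALTED
Total instructions executed: 22

Answer: 22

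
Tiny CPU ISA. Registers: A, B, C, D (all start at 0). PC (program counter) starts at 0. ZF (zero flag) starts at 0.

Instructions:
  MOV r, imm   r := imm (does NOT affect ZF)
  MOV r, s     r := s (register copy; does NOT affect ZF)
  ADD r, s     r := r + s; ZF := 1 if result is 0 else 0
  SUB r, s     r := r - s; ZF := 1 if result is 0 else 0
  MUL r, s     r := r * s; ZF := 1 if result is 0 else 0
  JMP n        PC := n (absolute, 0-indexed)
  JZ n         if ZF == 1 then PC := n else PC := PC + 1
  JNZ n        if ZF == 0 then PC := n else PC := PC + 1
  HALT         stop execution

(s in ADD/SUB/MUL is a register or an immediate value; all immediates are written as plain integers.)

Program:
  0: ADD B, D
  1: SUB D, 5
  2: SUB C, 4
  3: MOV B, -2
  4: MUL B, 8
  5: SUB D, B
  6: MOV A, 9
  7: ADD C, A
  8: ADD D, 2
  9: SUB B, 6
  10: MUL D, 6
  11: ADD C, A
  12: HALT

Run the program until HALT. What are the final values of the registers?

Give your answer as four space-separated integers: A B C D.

Answer: 9 -22 14 78

Derivation:
Step 1: PC=0 exec 'ADD B, D'. After: A=0 B=0 C=0 D=0 ZF=1 PC=1
Step 2: PC=1 exec 'SUB D, 5'. After: A=0 B=0 C=0 D=-5 ZF=0 PC=2
Step 3: PC=2 exec 'SUB C, 4'. After: A=0 B=0 C=-4 D=-5 ZF=0 PC=3
Step 4: PC=3 exec 'MOV B, -2'. After: A=0 B=-2 C=-4 D=-5 ZF=0 PC=4
Step 5: PC=4 exec 'MUL B, 8'. After: A=0 B=-16 C=-4 D=-5 ZF=0 PC=5
Step 6: PC=5 exec 'SUB D, B'. After: A=0 B=-16 C=-4 D=11 ZF=0 PC=6
Step 7: PC=6 exec 'MOV A, 9'. After: A=9 B=-16 C=-4 D=11 ZF=0 PC=7
Step 8: PC=7 exec 'ADD C, A'. After: A=9 B=-16 C=5 D=11 ZF=0 PC=8
Step 9: PC=8 exec 'ADD D, 2'. After: A=9 B=-16 C=5 D=13 ZF=0 PC=9
Step 10: PC=9 exec 'SUB B, 6'. After: A=9 B=-22 C=5 D=13 ZF=0 PC=10
Step 11: PC=10 exec 'MUL D, 6'. After: A=9 B=-22 C=5 D=78 ZF=0 PC=11
Step 12: PC=11 exec 'ADD C, A'. After: A=9 B=-22 C=14 D=78 ZF=0 PC=12
Step 13: PC=12 exec 'HALT'. After: A=9 B=-22 C=14 D=78 ZF=0 PC=12 HALTED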